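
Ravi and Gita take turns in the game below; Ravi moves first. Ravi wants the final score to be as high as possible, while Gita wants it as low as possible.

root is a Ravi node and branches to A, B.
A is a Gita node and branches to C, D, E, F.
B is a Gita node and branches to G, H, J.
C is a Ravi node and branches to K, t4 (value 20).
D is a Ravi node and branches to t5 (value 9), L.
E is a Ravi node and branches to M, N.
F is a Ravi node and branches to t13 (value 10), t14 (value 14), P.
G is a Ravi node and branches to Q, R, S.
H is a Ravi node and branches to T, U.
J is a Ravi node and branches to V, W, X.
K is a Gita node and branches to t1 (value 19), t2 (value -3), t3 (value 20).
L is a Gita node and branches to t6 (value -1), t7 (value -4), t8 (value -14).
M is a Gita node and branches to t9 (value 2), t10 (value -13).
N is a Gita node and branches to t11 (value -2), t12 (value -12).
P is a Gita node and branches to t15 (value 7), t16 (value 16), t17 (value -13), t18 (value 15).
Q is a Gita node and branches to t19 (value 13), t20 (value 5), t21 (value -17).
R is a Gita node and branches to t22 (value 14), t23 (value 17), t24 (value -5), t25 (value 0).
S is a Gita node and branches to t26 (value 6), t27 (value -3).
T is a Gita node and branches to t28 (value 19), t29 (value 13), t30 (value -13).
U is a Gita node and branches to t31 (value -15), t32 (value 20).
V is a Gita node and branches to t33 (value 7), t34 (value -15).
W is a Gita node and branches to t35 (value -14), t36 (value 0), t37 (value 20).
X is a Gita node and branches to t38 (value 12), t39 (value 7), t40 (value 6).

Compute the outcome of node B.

-13

Q (Gita): min(13, 5, -17) = -17
R (Gita): min(14, 17, -5, 0) = -5
S (Gita): min(6, -3) = -3
G (Ravi): max(-17, -5, -3) = -3
T (Gita): min(19, 13, -13) = -13
U (Gita): min(-15, 20) = -15
H (Ravi): max(-13, -15) = -13
V (Gita): min(7, -15) = -15
W (Gita): min(-14, 0, 20) = -14
X (Gita): min(12, 7, 6) = 6
J (Ravi): max(-15, -14, 6) = 6
B (Gita): min(-3, -13, 6) = -13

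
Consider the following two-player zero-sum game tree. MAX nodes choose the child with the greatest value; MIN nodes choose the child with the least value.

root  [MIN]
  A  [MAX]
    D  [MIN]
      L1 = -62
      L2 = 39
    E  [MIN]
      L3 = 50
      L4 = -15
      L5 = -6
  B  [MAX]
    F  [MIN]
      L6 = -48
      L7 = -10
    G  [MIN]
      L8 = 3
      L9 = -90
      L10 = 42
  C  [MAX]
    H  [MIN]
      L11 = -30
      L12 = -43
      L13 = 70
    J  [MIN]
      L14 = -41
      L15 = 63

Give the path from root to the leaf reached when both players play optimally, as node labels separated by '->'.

root -> B -> F -> L6

D (MIN): min(-62, 39) = -62
E (MIN): min(50, -15, -6) = -15
A (MAX): max(-62, -15) = -15
F (MIN): min(-48, -10) = -48
G (MIN): min(3, -90, 42) = -90
B (MAX): max(-48, -90) = -48
H (MIN): min(-30, -43, 70) = -43
J (MIN): min(-41, 63) = -41
C (MAX): max(-43, -41) = -41
root (MIN): min(-15, -48, -41) = -48
At root, MIN picks B (lowest: -48).
At B, MAX picks F (highest: -48).
At F, MIN picks L6 (lowest: -48).
Terminal value -48.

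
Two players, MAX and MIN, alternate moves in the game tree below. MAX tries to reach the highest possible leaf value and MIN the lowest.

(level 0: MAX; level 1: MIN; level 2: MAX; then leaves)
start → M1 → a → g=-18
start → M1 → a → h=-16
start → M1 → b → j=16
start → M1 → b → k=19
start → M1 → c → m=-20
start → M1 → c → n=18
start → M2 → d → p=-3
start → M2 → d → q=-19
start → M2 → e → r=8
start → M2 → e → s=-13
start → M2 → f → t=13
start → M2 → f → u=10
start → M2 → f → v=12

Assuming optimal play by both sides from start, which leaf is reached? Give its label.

a (MAX): max(-18, -16) = -16
b (MAX): max(16, 19) = 19
c (MAX): max(-20, 18) = 18
M1 (MIN): min(-16, 19, 18) = -16
d (MAX): max(-3, -19) = -3
e (MAX): max(8, -13) = 8
f (MAX): max(13, 10, 12) = 13
M2 (MIN): min(-3, 8, 13) = -3
start (MAX): max(-16, -3) = -3
At start, MAX picks M2 (highest: -3).
At M2, MIN picks d (lowest: -3).
At d, MAX picks p (highest: -3).
Terminal value -3.

p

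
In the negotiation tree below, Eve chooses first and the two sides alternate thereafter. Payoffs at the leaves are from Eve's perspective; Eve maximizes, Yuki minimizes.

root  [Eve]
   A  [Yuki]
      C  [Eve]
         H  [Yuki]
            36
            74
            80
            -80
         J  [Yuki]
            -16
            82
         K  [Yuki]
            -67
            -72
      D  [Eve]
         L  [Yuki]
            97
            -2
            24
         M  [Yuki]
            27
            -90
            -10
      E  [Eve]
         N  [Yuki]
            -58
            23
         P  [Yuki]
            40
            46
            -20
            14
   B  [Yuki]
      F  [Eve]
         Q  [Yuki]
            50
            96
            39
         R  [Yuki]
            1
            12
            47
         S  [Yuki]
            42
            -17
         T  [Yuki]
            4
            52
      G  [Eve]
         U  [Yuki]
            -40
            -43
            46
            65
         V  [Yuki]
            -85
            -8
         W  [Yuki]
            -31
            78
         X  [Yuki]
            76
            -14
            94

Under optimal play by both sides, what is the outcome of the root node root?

H (Yuki): min(36, 74, 80, -80) = -80
J (Yuki): min(-16, 82) = -16
K (Yuki): min(-67, -72) = -72
C (Eve): max(-80, -16, -72) = -16
L (Yuki): min(97, -2, 24) = -2
M (Yuki): min(27, -90, -10) = -90
D (Eve): max(-2, -90) = -2
N (Yuki): min(-58, 23) = -58
P (Yuki): min(40, 46, -20, 14) = -20
E (Eve): max(-58, -20) = -20
A (Yuki): min(-16, -2, -20) = -20
Q (Yuki): min(50, 96, 39) = 39
R (Yuki): min(1, 12, 47) = 1
S (Yuki): min(42, -17) = -17
T (Yuki): min(4, 52) = 4
F (Eve): max(39, 1, -17, 4) = 39
U (Yuki): min(-40, -43, 46, 65) = -43
V (Yuki): min(-85, -8) = -85
W (Yuki): min(-31, 78) = -31
X (Yuki): min(76, -14, 94) = -14
G (Eve): max(-43, -85, -31, -14) = -14
B (Yuki): min(39, -14) = -14
root (Eve): max(-20, -14) = -14

-14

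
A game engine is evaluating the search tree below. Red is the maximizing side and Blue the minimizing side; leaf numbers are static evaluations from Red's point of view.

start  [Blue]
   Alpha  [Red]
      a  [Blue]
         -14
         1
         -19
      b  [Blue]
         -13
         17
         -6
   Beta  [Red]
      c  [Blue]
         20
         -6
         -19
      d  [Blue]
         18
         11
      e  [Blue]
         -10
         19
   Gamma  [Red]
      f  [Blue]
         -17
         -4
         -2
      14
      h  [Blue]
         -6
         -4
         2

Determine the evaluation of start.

a (Blue): min(-14, 1, -19) = -19
b (Blue): min(-13, 17, -6) = -13
Alpha (Red): max(-19, -13) = -13
c (Blue): min(20, -6, -19) = -19
d (Blue): min(18, 11) = 11
e (Blue): min(-10, 19) = -10
Beta (Red): max(-19, 11, -10) = 11
f (Blue): min(-17, -4, -2) = -17
h (Blue): min(-6, -4, 2) = -6
Gamma (Red): max(-17, 14, -6) = 14
start (Blue): min(-13, 11, 14) = -13

-13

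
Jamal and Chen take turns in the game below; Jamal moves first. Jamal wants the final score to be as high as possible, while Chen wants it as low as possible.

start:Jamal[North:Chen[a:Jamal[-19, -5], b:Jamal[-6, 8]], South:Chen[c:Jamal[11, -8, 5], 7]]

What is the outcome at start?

7

a (Jamal): max(-19, -5) = -5
b (Jamal): max(-6, 8) = 8
North (Chen): min(-5, 8) = -5
c (Jamal): max(11, -8, 5) = 11
South (Chen): min(11, 7) = 7
start (Jamal): max(-5, 7) = 7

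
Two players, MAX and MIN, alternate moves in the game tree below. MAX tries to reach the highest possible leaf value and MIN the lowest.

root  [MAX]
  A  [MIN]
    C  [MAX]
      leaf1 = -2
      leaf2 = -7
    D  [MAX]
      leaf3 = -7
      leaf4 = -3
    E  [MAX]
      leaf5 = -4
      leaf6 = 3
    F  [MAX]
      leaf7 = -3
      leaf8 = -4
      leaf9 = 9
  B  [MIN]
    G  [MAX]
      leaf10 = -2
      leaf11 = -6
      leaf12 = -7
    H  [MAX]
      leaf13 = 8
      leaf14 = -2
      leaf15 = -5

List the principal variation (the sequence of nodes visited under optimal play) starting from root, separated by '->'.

C (MAX): max(-2, -7) = -2
D (MAX): max(-7, -3) = -3
E (MAX): max(-4, 3) = 3
F (MAX): max(-3, -4, 9) = 9
A (MIN): min(-2, -3, 3, 9) = -3
G (MAX): max(-2, -6, -7) = -2
H (MAX): max(8, -2, -5) = 8
B (MIN): min(-2, 8) = -2
root (MAX): max(-3, -2) = -2
At root, MAX picks B (highest: -2).
At B, MIN picks G (lowest: -2).
At G, MAX picks leaf10 (highest: -2).
Terminal value -2.

root -> B -> G -> leaf10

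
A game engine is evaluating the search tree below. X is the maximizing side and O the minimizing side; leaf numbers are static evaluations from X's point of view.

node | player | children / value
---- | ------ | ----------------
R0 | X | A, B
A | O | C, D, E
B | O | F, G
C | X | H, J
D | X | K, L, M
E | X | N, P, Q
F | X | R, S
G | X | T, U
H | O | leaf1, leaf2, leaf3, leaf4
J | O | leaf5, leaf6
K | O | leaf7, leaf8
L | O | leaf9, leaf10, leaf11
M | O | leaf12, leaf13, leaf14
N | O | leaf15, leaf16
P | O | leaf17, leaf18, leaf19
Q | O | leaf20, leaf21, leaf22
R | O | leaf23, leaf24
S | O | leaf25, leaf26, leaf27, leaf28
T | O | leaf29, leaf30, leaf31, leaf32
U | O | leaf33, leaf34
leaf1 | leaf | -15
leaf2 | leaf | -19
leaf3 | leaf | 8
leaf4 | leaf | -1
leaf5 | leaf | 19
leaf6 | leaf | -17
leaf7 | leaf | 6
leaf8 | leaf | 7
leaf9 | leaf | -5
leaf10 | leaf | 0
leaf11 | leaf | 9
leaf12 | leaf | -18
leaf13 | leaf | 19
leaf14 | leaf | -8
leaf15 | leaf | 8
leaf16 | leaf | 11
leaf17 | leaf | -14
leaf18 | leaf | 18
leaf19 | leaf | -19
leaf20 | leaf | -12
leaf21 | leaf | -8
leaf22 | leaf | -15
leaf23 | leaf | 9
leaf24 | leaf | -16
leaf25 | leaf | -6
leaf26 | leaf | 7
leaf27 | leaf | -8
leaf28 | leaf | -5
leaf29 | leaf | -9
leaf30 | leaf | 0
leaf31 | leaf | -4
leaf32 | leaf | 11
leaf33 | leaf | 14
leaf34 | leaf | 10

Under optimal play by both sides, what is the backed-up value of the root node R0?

-8

H (O): min(-15, -19, 8, -1) = -19
J (O): min(19, -17) = -17
C (X): max(-19, -17) = -17
K (O): min(6, 7) = 6
L (O): min(-5, 0, 9) = -5
M (O): min(-18, 19, -8) = -18
D (X): max(6, -5, -18) = 6
N (O): min(8, 11) = 8
P (O): min(-14, 18, -19) = -19
Q (O): min(-12, -8, -15) = -15
E (X): max(8, -19, -15) = 8
A (O): min(-17, 6, 8) = -17
R (O): min(9, -16) = -16
S (O): min(-6, 7, -8, -5) = -8
F (X): max(-16, -8) = -8
T (O): min(-9, 0, -4, 11) = -9
U (O): min(14, 10) = 10
G (X): max(-9, 10) = 10
B (O): min(-8, 10) = -8
R0 (X): max(-17, -8) = -8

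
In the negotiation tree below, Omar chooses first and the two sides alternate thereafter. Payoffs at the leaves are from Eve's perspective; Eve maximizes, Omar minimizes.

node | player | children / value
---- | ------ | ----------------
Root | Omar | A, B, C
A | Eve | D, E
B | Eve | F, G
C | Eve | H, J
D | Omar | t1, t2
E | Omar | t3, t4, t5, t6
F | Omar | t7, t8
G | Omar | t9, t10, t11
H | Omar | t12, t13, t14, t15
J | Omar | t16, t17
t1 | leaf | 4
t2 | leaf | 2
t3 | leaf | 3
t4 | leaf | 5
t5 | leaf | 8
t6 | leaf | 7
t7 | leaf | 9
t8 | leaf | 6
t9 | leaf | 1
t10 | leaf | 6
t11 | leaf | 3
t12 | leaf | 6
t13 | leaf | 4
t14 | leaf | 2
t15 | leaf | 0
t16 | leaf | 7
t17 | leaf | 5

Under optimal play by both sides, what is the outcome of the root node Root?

3

D (Omar): min(4, 2) = 2
E (Omar): min(3, 5, 8, 7) = 3
A (Eve): max(2, 3) = 3
F (Omar): min(9, 6) = 6
G (Omar): min(1, 6, 3) = 1
B (Eve): max(6, 1) = 6
H (Omar): min(6, 4, 2, 0) = 0
J (Omar): min(7, 5) = 5
C (Eve): max(0, 5) = 5
Root (Omar): min(3, 6, 5) = 3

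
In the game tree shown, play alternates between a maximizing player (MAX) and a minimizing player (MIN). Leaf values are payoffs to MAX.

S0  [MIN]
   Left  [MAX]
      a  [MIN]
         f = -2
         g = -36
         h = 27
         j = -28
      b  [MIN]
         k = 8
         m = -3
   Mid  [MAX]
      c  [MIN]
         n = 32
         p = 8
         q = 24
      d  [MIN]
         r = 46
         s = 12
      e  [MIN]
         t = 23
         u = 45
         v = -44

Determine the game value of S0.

a (MIN): min(-2, -36, 27, -28) = -36
b (MIN): min(8, -3) = -3
Left (MAX): max(-36, -3) = -3
c (MIN): min(32, 8, 24) = 8
d (MIN): min(46, 12) = 12
e (MIN): min(23, 45, -44) = -44
Mid (MAX): max(8, 12, -44) = 12
S0 (MIN): min(-3, 12) = -3

-3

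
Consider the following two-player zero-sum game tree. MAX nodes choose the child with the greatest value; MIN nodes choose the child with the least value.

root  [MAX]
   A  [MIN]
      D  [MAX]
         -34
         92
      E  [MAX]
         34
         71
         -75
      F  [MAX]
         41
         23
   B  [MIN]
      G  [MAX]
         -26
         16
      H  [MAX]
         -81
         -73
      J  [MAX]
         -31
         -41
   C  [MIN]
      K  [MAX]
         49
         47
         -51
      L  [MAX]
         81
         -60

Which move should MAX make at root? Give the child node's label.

C

D (MAX): max(-34, 92) = 92
E (MAX): max(34, 71, -75) = 71
F (MAX): max(41, 23) = 41
A (MIN): min(92, 71, 41) = 41
G (MAX): max(-26, 16) = 16
H (MAX): max(-81, -73) = -73
J (MAX): max(-31, -41) = -31
B (MIN): min(16, -73, -31) = -73
K (MAX): max(49, 47, -51) = 49
L (MAX): max(81, -60) = 81
C (MIN): min(49, 81) = 49
root (MAX): max(41, -73, 49) = 49
MAX at root wants the highest of {A=41, B=-73, C=49}, so chooses C.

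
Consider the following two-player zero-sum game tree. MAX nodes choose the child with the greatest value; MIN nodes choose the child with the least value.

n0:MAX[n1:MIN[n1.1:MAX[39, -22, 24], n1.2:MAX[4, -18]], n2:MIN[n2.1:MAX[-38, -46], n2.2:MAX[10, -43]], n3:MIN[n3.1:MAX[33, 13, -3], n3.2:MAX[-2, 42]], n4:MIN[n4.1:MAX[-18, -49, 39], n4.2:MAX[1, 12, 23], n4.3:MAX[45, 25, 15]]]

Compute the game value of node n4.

n4.1 (MAX): max(-18, -49, 39) = 39
n4.2 (MAX): max(1, 12, 23) = 23
n4.3 (MAX): max(45, 25, 15) = 45
n4 (MIN): min(39, 23, 45) = 23

23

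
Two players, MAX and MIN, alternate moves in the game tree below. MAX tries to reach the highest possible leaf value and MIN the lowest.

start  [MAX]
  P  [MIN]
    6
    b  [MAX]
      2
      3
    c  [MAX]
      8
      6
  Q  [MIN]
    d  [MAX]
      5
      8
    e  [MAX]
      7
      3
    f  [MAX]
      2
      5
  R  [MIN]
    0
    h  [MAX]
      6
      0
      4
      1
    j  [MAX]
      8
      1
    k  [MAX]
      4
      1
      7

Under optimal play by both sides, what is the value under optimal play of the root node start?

b (MAX): max(2, 3) = 3
c (MAX): max(8, 6) = 8
P (MIN): min(6, 3, 8) = 3
d (MAX): max(5, 8) = 8
e (MAX): max(7, 3) = 7
f (MAX): max(2, 5) = 5
Q (MIN): min(8, 7, 5) = 5
h (MAX): max(6, 0, 4, 1) = 6
j (MAX): max(8, 1) = 8
k (MAX): max(4, 1, 7) = 7
R (MIN): min(0, 6, 8, 7) = 0
start (MAX): max(3, 5, 0) = 5

5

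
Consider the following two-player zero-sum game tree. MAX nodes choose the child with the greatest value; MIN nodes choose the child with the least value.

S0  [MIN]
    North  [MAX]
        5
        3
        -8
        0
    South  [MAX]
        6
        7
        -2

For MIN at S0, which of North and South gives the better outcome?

North (MAX): max(5, 3, -8, 0) = 5
South (MAX): max(6, 7, -2) = 7
MIN prefers the lower value; North=5, South=7. North is better since 5 < 7.

North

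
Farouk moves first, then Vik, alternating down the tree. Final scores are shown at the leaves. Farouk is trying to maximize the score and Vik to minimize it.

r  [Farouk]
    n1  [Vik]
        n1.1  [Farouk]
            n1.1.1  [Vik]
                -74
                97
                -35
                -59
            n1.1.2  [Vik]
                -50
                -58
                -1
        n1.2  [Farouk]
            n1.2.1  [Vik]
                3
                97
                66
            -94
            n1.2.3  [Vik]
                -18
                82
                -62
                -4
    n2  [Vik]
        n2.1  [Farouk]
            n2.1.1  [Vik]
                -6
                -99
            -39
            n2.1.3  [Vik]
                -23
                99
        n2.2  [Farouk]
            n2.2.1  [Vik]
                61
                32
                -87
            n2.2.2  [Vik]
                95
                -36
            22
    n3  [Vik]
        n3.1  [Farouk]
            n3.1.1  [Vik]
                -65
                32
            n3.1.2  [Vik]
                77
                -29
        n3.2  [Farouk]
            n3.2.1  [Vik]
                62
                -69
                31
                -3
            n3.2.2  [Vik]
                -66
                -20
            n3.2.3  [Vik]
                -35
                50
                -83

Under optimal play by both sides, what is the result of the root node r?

n1.1.1 (Vik): min(-74, 97, -35, -59) = -74
n1.1.2 (Vik): min(-50, -58, -1) = -58
n1.1 (Farouk): max(-74, -58) = -58
n1.2.1 (Vik): min(3, 97, 66) = 3
n1.2.3 (Vik): min(-18, 82, -62, -4) = -62
n1.2 (Farouk): max(3, -94, -62) = 3
n1 (Vik): min(-58, 3) = -58
n2.1.1 (Vik): min(-6, -99) = -99
n2.1.3 (Vik): min(-23, 99) = -23
n2.1 (Farouk): max(-99, -39, -23) = -23
n2.2.1 (Vik): min(61, 32, -87) = -87
n2.2.2 (Vik): min(95, -36) = -36
n2.2 (Farouk): max(-87, -36, 22) = 22
n2 (Vik): min(-23, 22) = -23
n3.1.1 (Vik): min(-65, 32) = -65
n3.1.2 (Vik): min(77, -29) = -29
n3.1 (Farouk): max(-65, -29) = -29
n3.2.1 (Vik): min(62, -69, 31, -3) = -69
n3.2.2 (Vik): min(-66, -20) = -66
n3.2.3 (Vik): min(-35, 50, -83) = -83
n3.2 (Farouk): max(-69, -66, -83) = -66
n3 (Vik): min(-29, -66) = -66
r (Farouk): max(-58, -23, -66) = -23

-23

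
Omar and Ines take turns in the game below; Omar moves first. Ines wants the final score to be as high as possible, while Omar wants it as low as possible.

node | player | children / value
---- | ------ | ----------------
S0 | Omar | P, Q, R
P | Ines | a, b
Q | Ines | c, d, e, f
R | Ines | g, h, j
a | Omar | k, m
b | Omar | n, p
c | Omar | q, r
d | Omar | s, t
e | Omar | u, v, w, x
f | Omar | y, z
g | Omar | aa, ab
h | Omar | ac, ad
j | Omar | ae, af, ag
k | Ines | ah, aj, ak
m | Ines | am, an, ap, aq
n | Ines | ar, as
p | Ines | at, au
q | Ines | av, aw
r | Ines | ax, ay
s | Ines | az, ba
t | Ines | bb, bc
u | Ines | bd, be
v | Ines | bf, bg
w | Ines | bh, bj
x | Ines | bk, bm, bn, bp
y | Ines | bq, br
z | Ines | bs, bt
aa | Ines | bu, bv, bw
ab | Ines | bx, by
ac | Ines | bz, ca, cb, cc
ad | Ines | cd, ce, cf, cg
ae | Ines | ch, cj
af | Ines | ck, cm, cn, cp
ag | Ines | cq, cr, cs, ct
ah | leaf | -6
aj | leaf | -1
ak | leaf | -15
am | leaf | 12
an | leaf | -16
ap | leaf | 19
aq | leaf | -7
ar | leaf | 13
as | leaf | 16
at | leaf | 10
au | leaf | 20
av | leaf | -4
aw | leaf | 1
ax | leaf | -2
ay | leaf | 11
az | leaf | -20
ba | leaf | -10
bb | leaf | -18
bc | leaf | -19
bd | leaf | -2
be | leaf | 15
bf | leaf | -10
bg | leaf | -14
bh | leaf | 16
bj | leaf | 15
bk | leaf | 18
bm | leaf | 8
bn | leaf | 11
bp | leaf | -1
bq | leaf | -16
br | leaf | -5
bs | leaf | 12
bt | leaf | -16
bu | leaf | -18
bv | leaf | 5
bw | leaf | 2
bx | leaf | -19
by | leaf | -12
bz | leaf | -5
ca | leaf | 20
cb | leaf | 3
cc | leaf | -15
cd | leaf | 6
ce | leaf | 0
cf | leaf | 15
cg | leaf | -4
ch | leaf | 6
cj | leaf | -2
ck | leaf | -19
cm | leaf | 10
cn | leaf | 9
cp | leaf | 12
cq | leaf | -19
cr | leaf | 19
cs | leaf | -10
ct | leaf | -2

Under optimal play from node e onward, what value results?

-10

u (Ines): max(-2, 15) = 15
v (Ines): max(-10, -14) = -10
w (Ines): max(16, 15) = 16
x (Ines): max(18, 8, 11, -1) = 18
e (Omar): min(15, -10, 16, 18) = -10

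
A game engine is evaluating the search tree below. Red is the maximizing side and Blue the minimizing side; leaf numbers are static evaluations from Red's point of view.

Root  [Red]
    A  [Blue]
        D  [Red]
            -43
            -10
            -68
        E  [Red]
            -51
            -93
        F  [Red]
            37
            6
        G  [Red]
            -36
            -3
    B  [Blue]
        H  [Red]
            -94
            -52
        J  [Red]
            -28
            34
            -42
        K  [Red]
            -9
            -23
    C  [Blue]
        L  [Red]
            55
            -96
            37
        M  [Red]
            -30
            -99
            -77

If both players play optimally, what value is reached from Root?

D (Red): max(-43, -10, -68) = -10
E (Red): max(-51, -93) = -51
F (Red): max(37, 6) = 37
G (Red): max(-36, -3) = -3
A (Blue): min(-10, -51, 37, -3) = -51
H (Red): max(-94, -52) = -52
J (Red): max(-28, 34, -42) = 34
K (Red): max(-9, -23) = -9
B (Blue): min(-52, 34, -9) = -52
L (Red): max(55, -96, 37) = 55
M (Red): max(-30, -99, -77) = -30
C (Blue): min(55, -30) = -30
Root (Red): max(-51, -52, -30) = -30

-30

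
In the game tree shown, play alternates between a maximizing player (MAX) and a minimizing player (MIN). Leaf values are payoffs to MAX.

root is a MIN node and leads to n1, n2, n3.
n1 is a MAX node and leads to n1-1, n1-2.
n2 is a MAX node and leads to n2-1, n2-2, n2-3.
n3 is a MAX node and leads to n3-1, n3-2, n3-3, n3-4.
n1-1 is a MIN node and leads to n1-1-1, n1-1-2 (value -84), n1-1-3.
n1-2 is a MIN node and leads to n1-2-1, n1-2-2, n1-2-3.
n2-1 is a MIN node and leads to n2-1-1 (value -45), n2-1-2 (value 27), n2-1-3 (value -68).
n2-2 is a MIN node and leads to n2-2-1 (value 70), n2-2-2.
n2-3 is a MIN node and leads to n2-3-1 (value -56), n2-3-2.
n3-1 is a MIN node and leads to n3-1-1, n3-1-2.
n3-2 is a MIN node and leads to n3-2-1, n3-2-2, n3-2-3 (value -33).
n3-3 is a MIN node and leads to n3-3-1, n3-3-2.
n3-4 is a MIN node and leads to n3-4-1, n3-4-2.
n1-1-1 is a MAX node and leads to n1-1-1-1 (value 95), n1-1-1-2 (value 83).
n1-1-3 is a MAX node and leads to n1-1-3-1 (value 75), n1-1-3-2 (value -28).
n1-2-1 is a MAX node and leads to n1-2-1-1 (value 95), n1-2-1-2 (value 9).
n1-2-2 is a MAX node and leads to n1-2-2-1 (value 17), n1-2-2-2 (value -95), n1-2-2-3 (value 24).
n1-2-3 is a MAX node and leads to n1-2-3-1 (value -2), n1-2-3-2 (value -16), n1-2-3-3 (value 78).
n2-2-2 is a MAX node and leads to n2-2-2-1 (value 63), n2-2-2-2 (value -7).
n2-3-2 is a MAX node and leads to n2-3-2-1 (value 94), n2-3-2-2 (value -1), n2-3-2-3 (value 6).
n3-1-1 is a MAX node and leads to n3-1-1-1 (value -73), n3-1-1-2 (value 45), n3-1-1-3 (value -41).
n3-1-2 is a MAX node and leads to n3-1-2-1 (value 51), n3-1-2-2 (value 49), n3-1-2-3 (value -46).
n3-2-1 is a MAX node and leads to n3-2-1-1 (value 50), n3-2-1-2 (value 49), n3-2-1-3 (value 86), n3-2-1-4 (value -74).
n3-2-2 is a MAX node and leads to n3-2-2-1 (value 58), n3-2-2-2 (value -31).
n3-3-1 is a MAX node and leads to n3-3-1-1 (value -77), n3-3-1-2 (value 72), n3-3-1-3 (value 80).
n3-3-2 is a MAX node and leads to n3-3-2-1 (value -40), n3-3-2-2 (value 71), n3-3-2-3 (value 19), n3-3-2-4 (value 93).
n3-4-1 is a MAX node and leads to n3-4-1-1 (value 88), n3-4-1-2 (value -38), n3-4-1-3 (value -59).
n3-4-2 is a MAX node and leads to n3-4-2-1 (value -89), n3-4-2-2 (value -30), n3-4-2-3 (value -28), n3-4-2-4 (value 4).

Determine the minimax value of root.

24

n1-1-1 (MAX): max(95, 83) = 95
n1-1-3 (MAX): max(75, -28) = 75
n1-1 (MIN): min(95, -84, 75) = -84
n1-2-1 (MAX): max(95, 9) = 95
n1-2-2 (MAX): max(17, -95, 24) = 24
n1-2-3 (MAX): max(-2, -16, 78) = 78
n1-2 (MIN): min(95, 24, 78) = 24
n1 (MAX): max(-84, 24) = 24
n2-1 (MIN): min(-45, 27, -68) = -68
n2-2-2 (MAX): max(63, -7) = 63
n2-2 (MIN): min(70, 63) = 63
n2-3-2 (MAX): max(94, -1, 6) = 94
n2-3 (MIN): min(-56, 94) = -56
n2 (MAX): max(-68, 63, -56) = 63
n3-1-1 (MAX): max(-73, 45, -41) = 45
n3-1-2 (MAX): max(51, 49, -46) = 51
n3-1 (MIN): min(45, 51) = 45
n3-2-1 (MAX): max(50, 49, 86, -74) = 86
n3-2-2 (MAX): max(58, -31) = 58
n3-2 (MIN): min(86, 58, -33) = -33
n3-3-1 (MAX): max(-77, 72, 80) = 80
n3-3-2 (MAX): max(-40, 71, 19, 93) = 93
n3-3 (MIN): min(80, 93) = 80
n3-4-1 (MAX): max(88, -38, -59) = 88
n3-4-2 (MAX): max(-89, -30, -28, 4) = 4
n3-4 (MIN): min(88, 4) = 4
n3 (MAX): max(45, -33, 80, 4) = 80
root (MIN): min(24, 63, 80) = 24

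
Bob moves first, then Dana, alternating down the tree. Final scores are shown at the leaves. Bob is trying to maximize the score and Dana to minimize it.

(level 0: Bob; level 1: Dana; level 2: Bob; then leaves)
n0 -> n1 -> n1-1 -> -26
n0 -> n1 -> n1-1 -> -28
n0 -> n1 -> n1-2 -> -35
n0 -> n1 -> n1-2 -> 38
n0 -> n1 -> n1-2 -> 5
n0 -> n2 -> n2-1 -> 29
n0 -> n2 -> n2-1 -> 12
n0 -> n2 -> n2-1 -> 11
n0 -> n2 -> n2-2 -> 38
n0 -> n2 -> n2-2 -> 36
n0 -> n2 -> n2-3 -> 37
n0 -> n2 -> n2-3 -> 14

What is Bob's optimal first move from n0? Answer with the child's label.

n2

n1-1 (Bob): max(-26, -28) = -26
n1-2 (Bob): max(-35, 38, 5) = 38
n1 (Dana): min(-26, 38) = -26
n2-1 (Bob): max(29, 12, 11) = 29
n2-2 (Bob): max(38, 36) = 38
n2-3 (Bob): max(37, 14) = 37
n2 (Dana): min(29, 38, 37) = 29
n0 (Bob): max(-26, 29) = 29
Bob at n0 wants the highest of {n1=-26, n2=29}, so chooses n2.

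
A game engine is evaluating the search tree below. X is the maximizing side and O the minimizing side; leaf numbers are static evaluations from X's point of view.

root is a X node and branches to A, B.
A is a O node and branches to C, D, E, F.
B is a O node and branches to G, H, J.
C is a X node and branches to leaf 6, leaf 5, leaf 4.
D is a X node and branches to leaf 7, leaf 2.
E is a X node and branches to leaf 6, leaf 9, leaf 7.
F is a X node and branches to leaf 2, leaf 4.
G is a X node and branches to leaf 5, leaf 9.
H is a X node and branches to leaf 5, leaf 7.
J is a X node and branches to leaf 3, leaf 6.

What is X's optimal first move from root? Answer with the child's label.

B

C (X): max(6, 5, 4) = 6
D (X): max(7, 2) = 7
E (X): max(6, 9, 7) = 9
F (X): max(2, 4) = 4
A (O): min(6, 7, 9, 4) = 4
G (X): max(5, 9) = 9
H (X): max(5, 7) = 7
J (X): max(3, 6) = 6
B (O): min(9, 7, 6) = 6
root (X): max(4, 6) = 6
X at root wants the highest of {A=4, B=6}, so chooses B.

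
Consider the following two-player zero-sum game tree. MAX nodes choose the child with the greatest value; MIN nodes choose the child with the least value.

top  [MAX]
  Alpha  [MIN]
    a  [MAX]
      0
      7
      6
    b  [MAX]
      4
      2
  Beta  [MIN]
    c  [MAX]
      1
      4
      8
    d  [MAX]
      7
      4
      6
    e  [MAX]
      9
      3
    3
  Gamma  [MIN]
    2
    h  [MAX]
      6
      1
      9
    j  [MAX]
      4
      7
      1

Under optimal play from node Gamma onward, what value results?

2

h (MAX): max(6, 1, 9) = 9
j (MAX): max(4, 7, 1) = 7
Gamma (MIN): min(2, 9, 7) = 2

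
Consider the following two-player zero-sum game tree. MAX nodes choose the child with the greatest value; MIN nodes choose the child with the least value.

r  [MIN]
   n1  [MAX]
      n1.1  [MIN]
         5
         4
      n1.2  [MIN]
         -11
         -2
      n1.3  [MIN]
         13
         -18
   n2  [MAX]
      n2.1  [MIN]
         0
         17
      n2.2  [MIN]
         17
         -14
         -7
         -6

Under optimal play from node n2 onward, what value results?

n2.1 (MIN): min(0, 17) = 0
n2.2 (MIN): min(17, -14, -7, -6) = -14
n2 (MAX): max(0, -14) = 0

0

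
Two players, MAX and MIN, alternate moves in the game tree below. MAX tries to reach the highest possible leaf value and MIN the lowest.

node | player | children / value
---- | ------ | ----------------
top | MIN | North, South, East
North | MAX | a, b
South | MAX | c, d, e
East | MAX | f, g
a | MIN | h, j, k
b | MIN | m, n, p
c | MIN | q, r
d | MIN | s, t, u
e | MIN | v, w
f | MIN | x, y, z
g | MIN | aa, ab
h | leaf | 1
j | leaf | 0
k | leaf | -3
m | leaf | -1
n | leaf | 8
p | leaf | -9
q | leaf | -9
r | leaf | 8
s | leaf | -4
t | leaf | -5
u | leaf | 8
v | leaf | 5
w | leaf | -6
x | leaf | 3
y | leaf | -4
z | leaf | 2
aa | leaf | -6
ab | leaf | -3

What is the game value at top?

a (MIN): min(1, 0, -3) = -3
b (MIN): min(-1, 8, -9) = -9
North (MAX): max(-3, -9) = -3
c (MIN): min(-9, 8) = -9
d (MIN): min(-4, -5, 8) = -5
e (MIN): min(5, -6) = -6
South (MAX): max(-9, -5, -6) = -5
f (MIN): min(3, -4, 2) = -4
g (MIN): min(-6, -3) = -6
East (MAX): max(-4, -6) = -4
top (MIN): min(-3, -5, -4) = -5

-5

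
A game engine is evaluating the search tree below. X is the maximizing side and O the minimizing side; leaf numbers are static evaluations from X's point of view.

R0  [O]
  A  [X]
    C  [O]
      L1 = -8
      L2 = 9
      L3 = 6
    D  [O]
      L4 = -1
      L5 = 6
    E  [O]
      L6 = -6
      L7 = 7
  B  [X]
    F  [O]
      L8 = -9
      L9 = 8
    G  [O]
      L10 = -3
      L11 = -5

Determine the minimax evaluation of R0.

-5

C (O): min(-8, 9, 6) = -8
D (O): min(-1, 6) = -1
E (O): min(-6, 7) = -6
A (X): max(-8, -1, -6) = -1
F (O): min(-9, 8) = -9
G (O): min(-3, -5) = -5
B (X): max(-9, -5) = -5
R0 (O): min(-1, -5) = -5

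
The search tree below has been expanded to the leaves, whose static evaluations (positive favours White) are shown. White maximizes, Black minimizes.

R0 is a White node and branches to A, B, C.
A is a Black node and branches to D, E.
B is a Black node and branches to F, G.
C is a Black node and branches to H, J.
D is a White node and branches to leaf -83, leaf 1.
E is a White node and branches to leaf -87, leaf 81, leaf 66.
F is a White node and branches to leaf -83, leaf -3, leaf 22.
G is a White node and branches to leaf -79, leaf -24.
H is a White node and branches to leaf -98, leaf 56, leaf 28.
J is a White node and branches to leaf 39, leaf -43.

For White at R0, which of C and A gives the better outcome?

H (White): max(-98, 56, 28) = 56
J (White): max(39, -43) = 39
C (Black): min(56, 39) = 39
D (White): max(-83, 1) = 1
E (White): max(-87, 81, 66) = 81
A (Black): min(1, 81) = 1
White prefers the higher value; C=39, A=1. C is better since 39 > 1.

C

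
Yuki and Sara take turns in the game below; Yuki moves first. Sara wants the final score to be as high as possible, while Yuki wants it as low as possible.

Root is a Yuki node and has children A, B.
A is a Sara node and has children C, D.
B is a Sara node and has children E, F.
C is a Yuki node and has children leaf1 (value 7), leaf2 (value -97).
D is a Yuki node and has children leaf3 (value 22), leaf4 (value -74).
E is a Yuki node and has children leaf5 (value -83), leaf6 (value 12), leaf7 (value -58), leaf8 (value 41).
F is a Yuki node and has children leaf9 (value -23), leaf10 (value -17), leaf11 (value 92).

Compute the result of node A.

C (Yuki): min(7, -97) = -97
D (Yuki): min(22, -74) = -74
A (Sara): max(-97, -74) = -74

-74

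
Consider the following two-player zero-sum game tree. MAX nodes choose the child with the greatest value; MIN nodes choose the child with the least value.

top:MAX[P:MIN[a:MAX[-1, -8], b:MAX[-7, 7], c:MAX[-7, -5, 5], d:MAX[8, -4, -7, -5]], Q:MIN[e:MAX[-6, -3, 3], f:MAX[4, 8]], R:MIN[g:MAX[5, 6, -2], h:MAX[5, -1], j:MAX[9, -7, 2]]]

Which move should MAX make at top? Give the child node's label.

R

a (MAX): max(-1, -8) = -1
b (MAX): max(-7, 7) = 7
c (MAX): max(-7, -5, 5) = 5
d (MAX): max(8, -4, -7, -5) = 8
P (MIN): min(-1, 7, 5, 8) = -1
e (MAX): max(-6, -3, 3) = 3
f (MAX): max(4, 8) = 8
Q (MIN): min(3, 8) = 3
g (MAX): max(5, 6, -2) = 6
h (MAX): max(5, -1) = 5
j (MAX): max(9, -7, 2) = 9
R (MIN): min(6, 5, 9) = 5
top (MAX): max(-1, 3, 5) = 5
MAX at top wants the highest of {P=-1, Q=3, R=5}, so chooses R.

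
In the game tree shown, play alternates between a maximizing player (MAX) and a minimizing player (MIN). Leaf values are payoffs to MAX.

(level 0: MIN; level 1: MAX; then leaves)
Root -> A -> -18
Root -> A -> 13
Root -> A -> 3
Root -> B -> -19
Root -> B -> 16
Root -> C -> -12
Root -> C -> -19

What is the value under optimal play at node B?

B (MAX): max(-19, 16) = 16

16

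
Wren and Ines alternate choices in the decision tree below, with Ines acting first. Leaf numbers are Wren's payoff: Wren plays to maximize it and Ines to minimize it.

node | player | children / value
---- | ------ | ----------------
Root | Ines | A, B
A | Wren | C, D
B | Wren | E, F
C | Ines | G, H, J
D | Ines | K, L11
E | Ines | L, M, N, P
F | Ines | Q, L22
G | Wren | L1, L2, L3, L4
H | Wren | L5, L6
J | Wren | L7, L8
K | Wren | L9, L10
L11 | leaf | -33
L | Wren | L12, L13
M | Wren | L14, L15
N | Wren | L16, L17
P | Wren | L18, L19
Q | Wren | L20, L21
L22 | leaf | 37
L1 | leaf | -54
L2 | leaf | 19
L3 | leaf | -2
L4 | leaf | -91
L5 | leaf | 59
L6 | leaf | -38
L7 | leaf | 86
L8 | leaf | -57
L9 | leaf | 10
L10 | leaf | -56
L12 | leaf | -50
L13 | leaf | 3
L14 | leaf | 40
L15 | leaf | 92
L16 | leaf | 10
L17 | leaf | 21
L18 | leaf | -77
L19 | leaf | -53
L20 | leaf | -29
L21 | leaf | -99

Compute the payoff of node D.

K (Wren): max(10, -56) = 10
D (Ines): min(10, -33) = -33

-33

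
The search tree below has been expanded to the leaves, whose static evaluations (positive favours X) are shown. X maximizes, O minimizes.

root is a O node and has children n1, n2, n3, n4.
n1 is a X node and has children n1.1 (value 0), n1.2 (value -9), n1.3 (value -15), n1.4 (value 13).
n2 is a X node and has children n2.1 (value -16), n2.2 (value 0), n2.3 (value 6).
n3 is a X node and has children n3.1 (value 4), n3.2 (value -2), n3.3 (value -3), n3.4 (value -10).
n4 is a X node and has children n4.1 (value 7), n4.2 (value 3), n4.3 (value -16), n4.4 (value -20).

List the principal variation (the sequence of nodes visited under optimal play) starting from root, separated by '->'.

n1 (X): max(0, -9, -15, 13) = 13
n2 (X): max(-16, 0, 6) = 6
n3 (X): max(4, -2, -3, -10) = 4
n4 (X): max(7, 3, -16, -20) = 7
root (O): min(13, 6, 4, 7) = 4
At root, O picks n3 (lowest: 4).
At n3, X picks n3.1 (highest: 4).
Terminal value 4.

root -> n3 -> n3.1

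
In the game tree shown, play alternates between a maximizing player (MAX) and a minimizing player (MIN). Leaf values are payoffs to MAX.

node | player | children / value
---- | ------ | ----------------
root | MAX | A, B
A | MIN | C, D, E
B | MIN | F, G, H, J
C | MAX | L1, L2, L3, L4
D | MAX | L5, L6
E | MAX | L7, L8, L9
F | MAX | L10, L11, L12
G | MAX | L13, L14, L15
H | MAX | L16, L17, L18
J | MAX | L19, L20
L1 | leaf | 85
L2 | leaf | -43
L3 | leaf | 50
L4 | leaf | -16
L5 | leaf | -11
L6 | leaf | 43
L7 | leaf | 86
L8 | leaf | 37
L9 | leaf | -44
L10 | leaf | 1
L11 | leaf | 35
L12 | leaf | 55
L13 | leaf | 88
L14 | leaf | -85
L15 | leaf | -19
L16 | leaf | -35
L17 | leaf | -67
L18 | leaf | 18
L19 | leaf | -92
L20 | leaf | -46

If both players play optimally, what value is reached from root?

43

C (MAX): max(85, -43, 50, -16) = 85
D (MAX): max(-11, 43) = 43
E (MAX): max(86, 37, -44) = 86
A (MIN): min(85, 43, 86) = 43
F (MAX): max(1, 35, 55) = 55
G (MAX): max(88, -85, -19) = 88
H (MAX): max(-35, -67, 18) = 18
J (MAX): max(-92, -46) = -46
B (MIN): min(55, 88, 18, -46) = -46
root (MAX): max(43, -46) = 43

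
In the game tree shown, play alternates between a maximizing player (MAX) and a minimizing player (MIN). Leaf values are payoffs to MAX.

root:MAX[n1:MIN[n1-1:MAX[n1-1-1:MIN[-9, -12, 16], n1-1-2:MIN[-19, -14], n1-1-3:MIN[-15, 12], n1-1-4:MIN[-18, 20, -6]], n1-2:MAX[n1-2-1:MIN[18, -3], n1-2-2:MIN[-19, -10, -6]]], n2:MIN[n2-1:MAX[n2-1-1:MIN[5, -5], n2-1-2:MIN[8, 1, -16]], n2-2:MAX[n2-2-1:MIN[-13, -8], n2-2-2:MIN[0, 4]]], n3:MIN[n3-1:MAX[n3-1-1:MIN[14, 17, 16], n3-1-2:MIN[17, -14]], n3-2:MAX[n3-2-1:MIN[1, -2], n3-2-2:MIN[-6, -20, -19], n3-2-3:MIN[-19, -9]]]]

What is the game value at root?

-2

n1-1-1 (MIN): min(-9, -12, 16) = -12
n1-1-2 (MIN): min(-19, -14) = -19
n1-1-3 (MIN): min(-15, 12) = -15
n1-1-4 (MIN): min(-18, 20, -6) = -18
n1-1 (MAX): max(-12, -19, -15, -18) = -12
n1-2-1 (MIN): min(18, -3) = -3
n1-2-2 (MIN): min(-19, -10, -6) = -19
n1-2 (MAX): max(-3, -19) = -3
n1 (MIN): min(-12, -3) = -12
n2-1-1 (MIN): min(5, -5) = -5
n2-1-2 (MIN): min(8, 1, -16) = -16
n2-1 (MAX): max(-5, -16) = -5
n2-2-1 (MIN): min(-13, -8) = -13
n2-2-2 (MIN): min(0, 4) = 0
n2-2 (MAX): max(-13, 0) = 0
n2 (MIN): min(-5, 0) = -5
n3-1-1 (MIN): min(14, 17, 16) = 14
n3-1-2 (MIN): min(17, -14) = -14
n3-1 (MAX): max(14, -14) = 14
n3-2-1 (MIN): min(1, -2) = -2
n3-2-2 (MIN): min(-6, -20, -19) = -20
n3-2-3 (MIN): min(-19, -9) = -19
n3-2 (MAX): max(-2, -20, -19) = -2
n3 (MIN): min(14, -2) = -2
root (MAX): max(-12, -5, -2) = -2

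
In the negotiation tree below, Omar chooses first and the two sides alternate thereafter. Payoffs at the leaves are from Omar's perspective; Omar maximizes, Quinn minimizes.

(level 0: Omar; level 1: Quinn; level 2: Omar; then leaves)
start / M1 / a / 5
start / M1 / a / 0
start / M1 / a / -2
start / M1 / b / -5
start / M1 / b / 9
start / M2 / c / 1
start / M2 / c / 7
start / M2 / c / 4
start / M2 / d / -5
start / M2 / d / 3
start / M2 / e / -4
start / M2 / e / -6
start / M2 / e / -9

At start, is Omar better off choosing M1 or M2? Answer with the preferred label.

a (Omar): max(5, 0, -2) = 5
b (Omar): max(-5, 9) = 9
M1 (Quinn): min(5, 9) = 5
c (Omar): max(1, 7, 4) = 7
d (Omar): max(-5, 3) = 3
e (Omar): max(-4, -6, -9) = -4
M2 (Quinn): min(7, 3, -4) = -4
Omar prefers the higher value; M1=5, M2=-4. M1 is better since 5 > -4.

M1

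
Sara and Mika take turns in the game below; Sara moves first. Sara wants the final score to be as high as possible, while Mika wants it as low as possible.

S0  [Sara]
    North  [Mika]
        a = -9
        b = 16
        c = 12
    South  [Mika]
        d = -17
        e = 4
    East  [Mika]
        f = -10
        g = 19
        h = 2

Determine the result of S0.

-9

North (Mika): min(-9, 16, 12) = -9
South (Mika): min(-17, 4) = -17
East (Mika): min(-10, 19, 2) = -10
S0 (Sara): max(-9, -17, -10) = -9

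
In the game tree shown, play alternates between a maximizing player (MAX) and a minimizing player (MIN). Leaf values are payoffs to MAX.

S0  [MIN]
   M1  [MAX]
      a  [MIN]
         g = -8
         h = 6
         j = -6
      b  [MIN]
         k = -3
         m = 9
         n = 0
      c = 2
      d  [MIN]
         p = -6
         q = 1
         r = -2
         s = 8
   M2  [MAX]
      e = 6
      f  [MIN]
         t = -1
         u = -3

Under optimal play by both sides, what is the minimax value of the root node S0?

a (MIN): min(-8, 6, -6) = -8
b (MIN): min(-3, 9, 0) = -3
d (MIN): min(-6, 1, -2, 8) = -6
M1 (MAX): max(-8, -3, 2, -6) = 2
f (MIN): min(-1, -3) = -3
M2 (MAX): max(6, -3) = 6
S0 (MIN): min(2, 6) = 2

2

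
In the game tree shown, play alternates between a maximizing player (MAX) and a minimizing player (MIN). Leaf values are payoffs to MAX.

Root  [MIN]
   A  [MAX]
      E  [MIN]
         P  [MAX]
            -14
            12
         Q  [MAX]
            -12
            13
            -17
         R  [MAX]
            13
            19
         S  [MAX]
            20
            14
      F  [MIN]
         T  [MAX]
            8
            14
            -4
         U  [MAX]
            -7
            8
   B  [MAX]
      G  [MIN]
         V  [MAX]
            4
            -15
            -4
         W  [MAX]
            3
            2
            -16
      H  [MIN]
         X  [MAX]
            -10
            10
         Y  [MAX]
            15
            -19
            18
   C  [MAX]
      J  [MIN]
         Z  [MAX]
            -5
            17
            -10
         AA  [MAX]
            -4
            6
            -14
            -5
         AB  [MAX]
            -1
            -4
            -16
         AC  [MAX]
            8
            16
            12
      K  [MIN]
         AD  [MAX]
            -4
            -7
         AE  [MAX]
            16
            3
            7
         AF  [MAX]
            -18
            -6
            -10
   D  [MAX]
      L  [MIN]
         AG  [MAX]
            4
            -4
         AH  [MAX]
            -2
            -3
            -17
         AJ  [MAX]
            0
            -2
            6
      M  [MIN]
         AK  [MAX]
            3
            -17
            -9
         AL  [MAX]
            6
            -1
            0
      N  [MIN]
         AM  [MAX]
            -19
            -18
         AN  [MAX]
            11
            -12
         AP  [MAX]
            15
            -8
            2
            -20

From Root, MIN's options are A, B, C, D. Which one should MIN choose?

P (MAX): max(-14, 12) = 12
Q (MAX): max(-12, 13, -17) = 13
R (MAX): max(13, 19) = 19
S (MAX): max(20, 14) = 20
E (MIN): min(12, 13, 19, 20) = 12
T (MAX): max(8, 14, -4) = 14
U (MAX): max(-7, 8) = 8
F (MIN): min(14, 8) = 8
A (MAX): max(12, 8) = 12
V (MAX): max(4, -15, -4) = 4
W (MAX): max(3, 2, -16) = 3
G (MIN): min(4, 3) = 3
X (MAX): max(-10, 10) = 10
Y (MAX): max(15, -19, 18) = 18
H (MIN): min(10, 18) = 10
B (MAX): max(3, 10) = 10
Z (MAX): max(-5, 17, -10) = 17
AA (MAX): max(-4, 6, -14, -5) = 6
AB (MAX): max(-1, -4, -16) = -1
AC (MAX): max(8, 16, 12) = 16
J (MIN): min(17, 6, -1, 16) = -1
AD (MAX): max(-4, -7) = -4
AE (MAX): max(16, 3, 7) = 16
AF (MAX): max(-18, -6, -10) = -6
K (MIN): min(-4, 16, -6) = -6
C (MAX): max(-1, -6) = -1
AG (MAX): max(4, -4) = 4
AH (MAX): max(-2, -3, -17) = -2
AJ (MAX): max(0, -2, 6) = 6
L (MIN): min(4, -2, 6) = -2
AK (MAX): max(3, -17, -9) = 3
AL (MAX): max(6, -1, 0) = 6
M (MIN): min(3, 6) = 3
AM (MAX): max(-19, -18) = -18
AN (MAX): max(11, -12) = 11
AP (MAX): max(15, -8, 2, -20) = 15
N (MIN): min(-18, 11, 15) = -18
D (MAX): max(-2, 3, -18) = 3
Root (MIN): min(12, 10, -1, 3) = -1
MIN at Root wants the lowest of {A=12, B=10, C=-1, D=3}, so chooses C.

C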